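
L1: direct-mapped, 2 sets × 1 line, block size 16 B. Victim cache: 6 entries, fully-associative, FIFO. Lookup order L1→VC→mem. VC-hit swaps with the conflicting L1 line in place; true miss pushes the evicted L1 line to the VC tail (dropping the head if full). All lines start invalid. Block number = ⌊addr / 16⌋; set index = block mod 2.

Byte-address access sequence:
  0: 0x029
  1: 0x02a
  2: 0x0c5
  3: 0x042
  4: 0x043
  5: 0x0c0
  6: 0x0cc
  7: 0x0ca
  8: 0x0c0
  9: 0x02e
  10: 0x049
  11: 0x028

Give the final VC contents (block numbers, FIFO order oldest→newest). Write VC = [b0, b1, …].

#0 0x29→b2/s0 MISS; vc=[]
#1 0x2a→b2/s0 L1-HIT; vc=[]
#2 0xc5→b12/s0 MISS; vc=[2]
#3 0x42→b4/s0 MISS; vc=[2,12]
#4 0x43→b4/s0 L1-HIT; vc=[2,12]
#5 0xc0→b12/s0 VC-HIT; vc=[2,4]
#6 0xcc→b12/s0 L1-HIT; vc=[2,4]
#7 0xca→b12/s0 L1-HIT; vc=[2,4]
#8 0xc0→b12/s0 L1-HIT; vc=[2,4]
#9 0x2e→b2/s0 VC-HIT; vc=[12,4]
#10 0x49→b4/s0 VC-HIT; vc=[12,2]
#11 0x28→b2/s0 VC-HIT; vc=[12,4]

VC = [12, 4]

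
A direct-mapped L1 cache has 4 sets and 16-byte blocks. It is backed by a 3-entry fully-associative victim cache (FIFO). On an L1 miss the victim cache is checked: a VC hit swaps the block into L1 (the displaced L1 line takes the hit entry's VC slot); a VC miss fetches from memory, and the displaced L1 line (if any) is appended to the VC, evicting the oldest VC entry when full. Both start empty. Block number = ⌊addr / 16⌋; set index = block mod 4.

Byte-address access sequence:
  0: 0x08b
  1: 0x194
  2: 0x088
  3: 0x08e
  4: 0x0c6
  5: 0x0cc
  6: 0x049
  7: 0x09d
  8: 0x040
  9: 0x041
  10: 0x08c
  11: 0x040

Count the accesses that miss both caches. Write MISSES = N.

#0 0x8b→b8/s0 MISS; vc=[]
#1 0x194→b25/s1 MISS; vc=[]
#2 0x88→b8/s0 L1-HIT; vc=[]
#3 0x8e→b8/s0 L1-HIT; vc=[]
#4 0xc6→b12/s0 MISS; vc=[8]
#5 0xcc→b12/s0 L1-HIT; vc=[8]
#6 0x49→b4/s0 MISS; vc=[8,12]
#7 0x9d→b9/s1 MISS; vc=[8,12,25]
#8 0x40→b4/s0 L1-HIT; vc=[8,12,25]
#9 0x41→b4/s0 L1-HIT; vc=[8,12,25]
#10 0x8c→b8/s0 VC-HIT; vc=[4,12,25]
#11 0x40→b4/s0 VC-HIT; vc=[8,12,25]

MISSES = 5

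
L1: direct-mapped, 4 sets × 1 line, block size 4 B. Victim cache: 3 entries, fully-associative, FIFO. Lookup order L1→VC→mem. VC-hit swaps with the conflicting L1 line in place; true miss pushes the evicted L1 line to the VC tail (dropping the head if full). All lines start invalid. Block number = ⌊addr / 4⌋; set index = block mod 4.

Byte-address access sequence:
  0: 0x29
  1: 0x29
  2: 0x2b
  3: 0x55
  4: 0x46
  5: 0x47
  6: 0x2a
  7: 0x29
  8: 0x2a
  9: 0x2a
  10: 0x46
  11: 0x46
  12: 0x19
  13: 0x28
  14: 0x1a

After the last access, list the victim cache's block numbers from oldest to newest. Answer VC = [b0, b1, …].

VC = [21, 10]

  [0] addr=0x29 blk=10 s=2: MISS | VC []
  [1] addr=0x29 blk=10 s=2: L1-HIT | VC []
  [2] addr=0x2b blk=10 s=2: L1-HIT | VC []
  [3] addr=0x55 blk=21 s=1: MISS | VC []
  [4] addr=0x46 blk=17 s=1: MISS | VC [21]
  [5] addr=0x47 blk=17 s=1: L1-HIT | VC [21]
  [6] addr=0x2a blk=10 s=2: L1-HIT | VC [21]
  [7] addr=0x29 blk=10 s=2: L1-HIT | VC [21]
  [8] addr=0x2a blk=10 s=2: L1-HIT | VC [21]
  [9] addr=0x2a blk=10 s=2: L1-HIT | VC [21]
  [10] addr=0x46 blk=17 s=1: L1-HIT | VC [21]
  [11] addr=0x46 blk=17 s=1: L1-HIT | VC [21]
  [12] addr=0x19 blk=6 s=2: MISS | VC [21, 10]
  [13] addr=0x28 blk=10 s=2: VC-HIT | VC [21, 6]
  [14] addr=0x1a blk=6 s=2: VC-HIT | VC [21, 10]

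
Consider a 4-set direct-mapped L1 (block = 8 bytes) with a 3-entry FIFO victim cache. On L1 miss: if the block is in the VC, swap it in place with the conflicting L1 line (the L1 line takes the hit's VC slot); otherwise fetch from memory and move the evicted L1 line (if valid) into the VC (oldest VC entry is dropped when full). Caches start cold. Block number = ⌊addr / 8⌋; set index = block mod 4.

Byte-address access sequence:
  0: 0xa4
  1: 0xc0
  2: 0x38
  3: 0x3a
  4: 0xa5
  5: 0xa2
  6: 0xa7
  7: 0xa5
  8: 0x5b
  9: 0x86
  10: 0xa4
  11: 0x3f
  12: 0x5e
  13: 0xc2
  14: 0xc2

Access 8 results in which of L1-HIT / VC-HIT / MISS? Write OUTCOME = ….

  [0] addr=0xa4 blk=20 s=0: MISS | VC []
  [1] addr=0xc0 blk=24 s=0: MISS | VC [20]
  [2] addr=0x38 blk=7 s=3: MISS | VC [20]
  [3] addr=0x3a blk=7 s=3: L1-HIT | VC [20]
  [4] addr=0xa5 blk=20 s=0: VC-HIT | VC [24]
  [5] addr=0xa2 blk=20 s=0: L1-HIT | VC [24]
  [6] addr=0xa7 blk=20 s=0: L1-HIT | VC [24]
  [7] addr=0xa5 blk=20 s=0: L1-HIT | VC [24]
  [8] addr=0x5b blk=11 s=3: MISS | VC [24, 7]
  [9] addr=0x86 blk=16 s=0: MISS | VC [24, 7, 20]
  [10] addr=0xa4 blk=20 s=0: VC-HIT | VC [24, 7, 16]
  [11] addr=0x3f blk=7 s=3: VC-HIT | VC [24, 11, 16]
  [12] addr=0x5e blk=11 s=3: VC-HIT | VC [24, 7, 16]
  [13] addr=0xc2 blk=24 s=0: VC-HIT | VC [20, 7, 16]
  [14] addr=0xc2 blk=24 s=0: L1-HIT | VC [20, 7, 16]

OUTCOME = MISS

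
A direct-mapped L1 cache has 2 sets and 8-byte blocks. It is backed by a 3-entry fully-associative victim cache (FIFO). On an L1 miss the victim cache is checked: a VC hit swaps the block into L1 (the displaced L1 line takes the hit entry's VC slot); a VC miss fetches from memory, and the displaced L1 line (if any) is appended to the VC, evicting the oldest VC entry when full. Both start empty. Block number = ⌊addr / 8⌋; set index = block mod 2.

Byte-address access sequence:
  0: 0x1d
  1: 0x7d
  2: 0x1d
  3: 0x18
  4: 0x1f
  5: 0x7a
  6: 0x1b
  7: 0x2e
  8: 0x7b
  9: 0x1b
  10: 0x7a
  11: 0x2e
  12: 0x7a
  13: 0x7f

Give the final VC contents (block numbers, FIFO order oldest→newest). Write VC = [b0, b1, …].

VC = [5, 3]

#0 0x1d→b3/s1 MISS; vc=[]
#1 0x7d→b15/s1 MISS; vc=[3]
#2 0x1d→b3/s1 VC-HIT; vc=[15]
#3 0x18→b3/s1 L1-HIT; vc=[15]
#4 0x1f→b3/s1 L1-HIT; vc=[15]
#5 0x7a→b15/s1 VC-HIT; vc=[3]
#6 0x1b→b3/s1 VC-HIT; vc=[15]
#7 0x2e→b5/s1 MISS; vc=[15,3]
#8 0x7b→b15/s1 VC-HIT; vc=[5,3]
#9 0x1b→b3/s1 VC-HIT; vc=[5,15]
#10 0x7a→b15/s1 VC-HIT; vc=[5,3]
#11 0x2e→b5/s1 VC-HIT; vc=[15,3]
#12 0x7a→b15/s1 VC-HIT; vc=[5,3]
#13 0x7f→b15/s1 L1-HIT; vc=[5,3]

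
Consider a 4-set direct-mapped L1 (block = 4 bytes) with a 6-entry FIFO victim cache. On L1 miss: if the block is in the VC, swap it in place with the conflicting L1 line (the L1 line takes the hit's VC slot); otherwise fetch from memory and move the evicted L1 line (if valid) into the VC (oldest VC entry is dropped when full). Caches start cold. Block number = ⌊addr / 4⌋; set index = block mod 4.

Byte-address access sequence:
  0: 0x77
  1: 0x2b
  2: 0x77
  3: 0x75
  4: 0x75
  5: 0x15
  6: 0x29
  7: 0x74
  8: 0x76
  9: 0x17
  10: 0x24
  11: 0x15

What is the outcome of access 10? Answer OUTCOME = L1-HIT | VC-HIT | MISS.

  [0] addr=0x77 blk=29 s=1: MISS | VC []
  [1] addr=0x2b blk=10 s=2: MISS | VC []
  [2] addr=0x77 blk=29 s=1: L1-HIT | VC []
  [3] addr=0x75 blk=29 s=1: L1-HIT | VC []
  [4] addr=0x75 blk=29 s=1: L1-HIT | VC []
  [5] addr=0x15 blk=5 s=1: MISS | VC [29]
  [6] addr=0x29 blk=10 s=2: L1-HIT | VC [29]
  [7] addr=0x74 blk=29 s=1: VC-HIT | VC [5]
  [8] addr=0x76 blk=29 s=1: L1-HIT | VC [5]
  [9] addr=0x17 blk=5 s=1: VC-HIT | VC [29]
  [10] addr=0x24 blk=9 s=1: MISS | VC [29, 5]
  [11] addr=0x15 blk=5 s=1: VC-HIT | VC [29, 9]

OUTCOME = MISS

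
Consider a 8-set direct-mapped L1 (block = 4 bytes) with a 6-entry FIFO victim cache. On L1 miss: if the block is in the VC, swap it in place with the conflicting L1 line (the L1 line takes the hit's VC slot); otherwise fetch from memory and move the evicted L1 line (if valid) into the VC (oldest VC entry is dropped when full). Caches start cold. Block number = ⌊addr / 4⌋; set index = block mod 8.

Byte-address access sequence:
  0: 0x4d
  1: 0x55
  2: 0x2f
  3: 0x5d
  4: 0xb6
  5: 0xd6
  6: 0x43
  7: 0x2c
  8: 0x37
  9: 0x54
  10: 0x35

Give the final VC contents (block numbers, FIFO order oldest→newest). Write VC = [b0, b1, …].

VC = [19, 21, 45, 53]

  [0] addr=0x4d blk=19 s=3: MISS | VC []
  [1] addr=0x55 blk=21 s=5: MISS | VC []
  [2] addr=0x2f blk=11 s=3: MISS | VC [19]
  [3] addr=0x5d blk=23 s=7: MISS | VC [19]
  [4] addr=0xb6 blk=45 s=5: MISS | VC [19, 21]
  [5] addr=0xd6 blk=53 s=5: MISS | VC [19, 21, 45]
  [6] addr=0x43 blk=16 s=0: MISS | VC [19, 21, 45]
  [7] addr=0x2c blk=11 s=3: L1-HIT | VC [19, 21, 45]
  [8] addr=0x37 blk=13 s=5: MISS | VC [19, 21, 45, 53]
  [9] addr=0x54 blk=21 s=5: VC-HIT | VC [19, 13, 45, 53]
  [10] addr=0x35 blk=13 s=5: VC-HIT | VC [19, 21, 45, 53]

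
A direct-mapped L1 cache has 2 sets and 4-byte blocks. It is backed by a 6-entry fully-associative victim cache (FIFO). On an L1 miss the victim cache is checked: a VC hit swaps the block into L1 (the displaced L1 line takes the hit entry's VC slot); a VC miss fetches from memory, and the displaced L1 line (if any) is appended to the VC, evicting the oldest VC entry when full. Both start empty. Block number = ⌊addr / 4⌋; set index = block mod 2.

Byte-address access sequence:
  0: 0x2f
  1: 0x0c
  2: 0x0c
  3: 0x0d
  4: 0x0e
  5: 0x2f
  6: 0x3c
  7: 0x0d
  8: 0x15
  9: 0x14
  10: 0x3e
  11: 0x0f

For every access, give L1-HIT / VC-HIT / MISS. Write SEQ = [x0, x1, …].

SEQ = [MISS, MISS, L1-HIT, L1-HIT, L1-HIT, VC-HIT, MISS, VC-HIT, MISS, L1-HIT, VC-HIT, VC-HIT]

#0 0x2f→b11/s1 MISS; vc=[]
#1 0xc→b3/s1 MISS; vc=[11]
#2 0xc→b3/s1 L1-HIT; vc=[11]
#3 0xd→b3/s1 L1-HIT; vc=[11]
#4 0xe→b3/s1 L1-HIT; vc=[11]
#5 0x2f→b11/s1 VC-HIT; vc=[3]
#6 0x3c→b15/s1 MISS; vc=[3,11]
#7 0xd→b3/s1 VC-HIT; vc=[15,11]
#8 0x15→b5/s1 MISS; vc=[15,11,3]
#9 0x14→b5/s1 L1-HIT; vc=[15,11,3]
#10 0x3e→b15/s1 VC-HIT; vc=[5,11,3]
#11 0xf→b3/s1 VC-HIT; vc=[5,11,15]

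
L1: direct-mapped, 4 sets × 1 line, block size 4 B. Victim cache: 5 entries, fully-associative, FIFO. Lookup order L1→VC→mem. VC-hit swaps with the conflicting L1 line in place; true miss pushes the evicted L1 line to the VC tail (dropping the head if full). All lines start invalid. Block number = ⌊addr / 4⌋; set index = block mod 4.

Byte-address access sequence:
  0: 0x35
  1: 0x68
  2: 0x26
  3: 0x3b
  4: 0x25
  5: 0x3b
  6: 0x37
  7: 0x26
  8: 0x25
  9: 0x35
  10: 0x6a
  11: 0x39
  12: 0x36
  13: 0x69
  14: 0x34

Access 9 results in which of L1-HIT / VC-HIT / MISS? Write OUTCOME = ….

  [0] addr=0x35 blk=13 s=1: MISS | VC []
  [1] addr=0x68 blk=26 s=2: MISS | VC []
  [2] addr=0x26 blk=9 s=1: MISS | VC [13]
  [3] addr=0x3b blk=14 s=2: MISS | VC [13, 26]
  [4] addr=0x25 blk=9 s=1: L1-HIT | VC [13, 26]
  [5] addr=0x3b blk=14 s=2: L1-HIT | VC [13, 26]
  [6] addr=0x37 blk=13 s=1: VC-HIT | VC [9, 26]
  [7] addr=0x26 blk=9 s=1: VC-HIT | VC [13, 26]
  [8] addr=0x25 blk=9 s=1: L1-HIT | VC [13, 26]
  [9] addr=0x35 blk=13 s=1: VC-HIT | VC [9, 26]
  [10] addr=0x6a blk=26 s=2: VC-HIT | VC [9, 14]
  [11] addr=0x39 blk=14 s=2: VC-HIT | VC [9, 26]
  [12] addr=0x36 blk=13 s=1: L1-HIT | VC [9, 26]
  [13] addr=0x69 blk=26 s=2: VC-HIT | VC [9, 14]
  [14] addr=0x34 blk=13 s=1: L1-HIT | VC [9, 14]

OUTCOME = VC-HIT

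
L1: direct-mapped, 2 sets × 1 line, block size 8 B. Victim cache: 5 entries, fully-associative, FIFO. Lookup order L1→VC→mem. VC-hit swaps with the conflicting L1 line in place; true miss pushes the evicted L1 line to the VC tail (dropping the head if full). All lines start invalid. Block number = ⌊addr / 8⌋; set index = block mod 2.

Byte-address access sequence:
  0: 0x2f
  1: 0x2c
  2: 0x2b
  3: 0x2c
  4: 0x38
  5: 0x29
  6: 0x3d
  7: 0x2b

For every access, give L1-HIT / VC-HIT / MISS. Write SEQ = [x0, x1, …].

SEQ = [MISS, L1-HIT, L1-HIT, L1-HIT, MISS, VC-HIT, VC-HIT, VC-HIT]

#0 0x2f→b5/s1 MISS; vc=[]
#1 0x2c→b5/s1 L1-HIT; vc=[]
#2 0x2b→b5/s1 L1-HIT; vc=[]
#3 0x2c→b5/s1 L1-HIT; vc=[]
#4 0x38→b7/s1 MISS; vc=[5]
#5 0x29→b5/s1 VC-HIT; vc=[7]
#6 0x3d→b7/s1 VC-HIT; vc=[5]
#7 0x2b→b5/s1 VC-HIT; vc=[7]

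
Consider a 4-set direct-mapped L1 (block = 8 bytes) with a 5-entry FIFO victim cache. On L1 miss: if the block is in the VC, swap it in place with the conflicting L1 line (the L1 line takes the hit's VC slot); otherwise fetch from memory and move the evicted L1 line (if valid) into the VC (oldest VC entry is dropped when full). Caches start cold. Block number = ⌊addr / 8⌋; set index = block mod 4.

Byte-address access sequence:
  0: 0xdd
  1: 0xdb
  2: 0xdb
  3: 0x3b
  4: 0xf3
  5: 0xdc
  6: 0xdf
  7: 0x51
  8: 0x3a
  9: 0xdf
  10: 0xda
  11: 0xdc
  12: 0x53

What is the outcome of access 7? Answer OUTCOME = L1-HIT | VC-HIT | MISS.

0: 0xdd (blk 27, set 3) → MISS  vc=[]
1: 0xdb (blk 27, set 3) → L1-HIT  vc=[]
2: 0xdb (blk 27, set 3) → L1-HIT  vc=[]
3: 0x3b (blk 7, set 3) → MISS  vc=[27]
4: 0xf3 (blk 30, set 2) → MISS  vc=[27]
5: 0xdc (blk 27, set 3) → VC-HIT  vc=[7]
6: 0xdf (blk 27, set 3) → L1-HIT  vc=[7]
7: 0x51 (blk 10, set 2) → MISS  vc=[7, 30]
8: 0x3a (blk 7, set 3) → VC-HIT  vc=[27, 30]
9: 0xdf (blk 27, set 3) → VC-HIT  vc=[7, 30]
10: 0xda (blk 27, set 3) → L1-HIT  vc=[7, 30]
11: 0xdc (blk 27, set 3) → L1-HIT  vc=[7, 30]
12: 0x53 (blk 10, set 2) → L1-HIT  vc=[7, 30]

OUTCOME = MISS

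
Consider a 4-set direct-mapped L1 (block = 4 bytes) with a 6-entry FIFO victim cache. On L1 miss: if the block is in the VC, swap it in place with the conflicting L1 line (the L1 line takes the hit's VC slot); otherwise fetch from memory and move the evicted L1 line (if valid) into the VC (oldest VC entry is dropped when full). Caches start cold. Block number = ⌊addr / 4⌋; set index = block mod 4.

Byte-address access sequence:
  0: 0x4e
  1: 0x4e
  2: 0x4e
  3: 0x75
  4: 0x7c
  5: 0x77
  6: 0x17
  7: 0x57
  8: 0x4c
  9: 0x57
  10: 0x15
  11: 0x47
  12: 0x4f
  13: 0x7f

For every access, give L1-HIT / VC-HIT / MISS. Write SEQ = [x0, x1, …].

SEQ = [MISS, L1-HIT, L1-HIT, MISS, MISS, L1-HIT, MISS, MISS, VC-HIT, L1-HIT, VC-HIT, MISS, L1-HIT, VC-HIT]

0: 0x4e (blk 19, set 3) → MISS  vc=[]
1: 0x4e (blk 19, set 3) → L1-HIT  vc=[]
2: 0x4e (blk 19, set 3) → L1-HIT  vc=[]
3: 0x75 (blk 29, set 1) → MISS  vc=[]
4: 0x7c (blk 31, set 3) → MISS  vc=[19]
5: 0x77 (blk 29, set 1) → L1-HIT  vc=[19]
6: 0x17 (blk 5, set 1) → MISS  vc=[19, 29]
7: 0x57 (blk 21, set 1) → MISS  vc=[19, 29, 5]
8: 0x4c (blk 19, set 3) → VC-HIT  vc=[31, 29, 5]
9: 0x57 (blk 21, set 1) → L1-HIT  vc=[31, 29, 5]
10: 0x15 (blk 5, set 1) → VC-HIT  vc=[31, 29, 21]
11: 0x47 (blk 17, set 1) → MISS  vc=[31, 29, 21, 5]
12: 0x4f (blk 19, set 3) → L1-HIT  vc=[31, 29, 21, 5]
13: 0x7f (blk 31, set 3) → VC-HIT  vc=[19, 29, 21, 5]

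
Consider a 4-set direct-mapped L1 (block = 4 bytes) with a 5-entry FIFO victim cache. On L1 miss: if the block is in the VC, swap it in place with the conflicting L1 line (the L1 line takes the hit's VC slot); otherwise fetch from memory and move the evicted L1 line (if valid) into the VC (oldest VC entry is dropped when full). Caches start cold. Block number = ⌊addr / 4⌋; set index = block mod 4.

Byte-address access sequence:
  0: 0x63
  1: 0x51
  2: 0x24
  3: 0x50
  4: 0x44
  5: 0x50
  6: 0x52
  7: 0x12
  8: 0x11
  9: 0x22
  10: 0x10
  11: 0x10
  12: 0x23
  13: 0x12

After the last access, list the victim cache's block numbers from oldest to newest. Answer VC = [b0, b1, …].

VC = [24, 9, 20, 8]

#0 0x63→b24/s0 MISS; vc=[]
#1 0x51→b20/s0 MISS; vc=[24]
#2 0x24→b9/s1 MISS; vc=[24]
#3 0x50→b20/s0 L1-HIT; vc=[24]
#4 0x44→b17/s1 MISS; vc=[24,9]
#5 0x50→b20/s0 L1-HIT; vc=[24,9]
#6 0x52→b20/s0 L1-HIT; vc=[24,9]
#7 0x12→b4/s0 MISS; vc=[24,9,20]
#8 0x11→b4/s0 L1-HIT; vc=[24,9,20]
#9 0x22→b8/s0 MISS; vc=[24,9,20,4]
#10 0x10→b4/s0 VC-HIT; vc=[24,9,20,8]
#11 0x10→b4/s0 L1-HIT; vc=[24,9,20,8]
#12 0x23→b8/s0 VC-HIT; vc=[24,9,20,4]
#13 0x12→b4/s0 VC-HIT; vc=[24,9,20,8]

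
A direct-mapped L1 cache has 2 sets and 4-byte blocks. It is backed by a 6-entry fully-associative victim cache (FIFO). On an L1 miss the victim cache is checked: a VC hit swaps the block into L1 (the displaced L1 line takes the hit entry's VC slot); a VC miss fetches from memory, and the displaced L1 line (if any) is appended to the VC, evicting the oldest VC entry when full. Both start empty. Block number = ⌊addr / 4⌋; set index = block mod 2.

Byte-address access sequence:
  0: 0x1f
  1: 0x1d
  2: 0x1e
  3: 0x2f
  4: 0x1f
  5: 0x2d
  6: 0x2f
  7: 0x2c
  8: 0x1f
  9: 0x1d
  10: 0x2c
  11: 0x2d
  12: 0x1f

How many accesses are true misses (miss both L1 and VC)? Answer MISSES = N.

MISSES = 2

#0 0x1f→b7/s1 MISS; vc=[]
#1 0x1d→b7/s1 L1-HIT; vc=[]
#2 0x1e→b7/s1 L1-HIT; vc=[]
#3 0x2f→b11/s1 MISS; vc=[7]
#4 0x1f→b7/s1 VC-HIT; vc=[11]
#5 0x2d→b11/s1 VC-HIT; vc=[7]
#6 0x2f→b11/s1 L1-HIT; vc=[7]
#7 0x2c→b11/s1 L1-HIT; vc=[7]
#8 0x1f→b7/s1 VC-HIT; vc=[11]
#9 0x1d→b7/s1 L1-HIT; vc=[11]
#10 0x2c→b11/s1 VC-HIT; vc=[7]
#11 0x2d→b11/s1 L1-HIT; vc=[7]
#12 0x1f→b7/s1 VC-HIT; vc=[11]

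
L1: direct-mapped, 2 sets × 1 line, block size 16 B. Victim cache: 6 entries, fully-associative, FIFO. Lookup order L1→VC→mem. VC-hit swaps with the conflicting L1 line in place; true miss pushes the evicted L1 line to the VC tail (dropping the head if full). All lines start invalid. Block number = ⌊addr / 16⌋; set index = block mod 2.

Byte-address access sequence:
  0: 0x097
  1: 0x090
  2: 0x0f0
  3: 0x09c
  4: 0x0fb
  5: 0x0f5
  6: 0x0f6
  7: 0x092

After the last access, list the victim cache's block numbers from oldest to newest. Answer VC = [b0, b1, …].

  [0] addr=0x97 blk=9 s=1: MISS | VC []
  [1] addr=0x90 blk=9 s=1: L1-HIT | VC []
  [2] addr=0xf0 blk=15 s=1: MISS | VC [9]
  [3] addr=0x9c blk=9 s=1: VC-HIT | VC [15]
  [4] addr=0xfb blk=15 s=1: VC-HIT | VC [9]
  [5] addr=0xf5 blk=15 s=1: L1-HIT | VC [9]
  [6] addr=0xf6 blk=15 s=1: L1-HIT | VC [9]
  [7] addr=0x92 blk=9 s=1: VC-HIT | VC [15]

VC = [15]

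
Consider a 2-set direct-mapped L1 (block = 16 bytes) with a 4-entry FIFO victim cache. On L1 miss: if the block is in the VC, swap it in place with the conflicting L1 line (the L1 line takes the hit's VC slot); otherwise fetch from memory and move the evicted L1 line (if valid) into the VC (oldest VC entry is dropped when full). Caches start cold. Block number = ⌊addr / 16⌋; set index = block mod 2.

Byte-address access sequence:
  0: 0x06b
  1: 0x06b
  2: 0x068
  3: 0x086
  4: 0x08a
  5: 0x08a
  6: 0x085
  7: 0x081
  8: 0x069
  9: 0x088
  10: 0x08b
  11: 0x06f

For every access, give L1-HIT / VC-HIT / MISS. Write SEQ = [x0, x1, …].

SEQ = [MISS, L1-HIT, L1-HIT, MISS, L1-HIT, L1-HIT, L1-HIT, L1-HIT, VC-HIT, VC-HIT, L1-HIT, VC-HIT]

0: 0x6b (blk 6, set 0) → MISS  vc=[]
1: 0x6b (blk 6, set 0) → L1-HIT  vc=[]
2: 0x68 (blk 6, set 0) → L1-HIT  vc=[]
3: 0x86 (blk 8, set 0) → MISS  vc=[6]
4: 0x8a (blk 8, set 0) → L1-HIT  vc=[6]
5: 0x8a (blk 8, set 0) → L1-HIT  vc=[6]
6: 0x85 (blk 8, set 0) → L1-HIT  vc=[6]
7: 0x81 (blk 8, set 0) → L1-HIT  vc=[6]
8: 0x69 (blk 6, set 0) → VC-HIT  vc=[8]
9: 0x88 (blk 8, set 0) → VC-HIT  vc=[6]
10: 0x8b (blk 8, set 0) → L1-HIT  vc=[6]
11: 0x6f (blk 6, set 0) → VC-HIT  vc=[8]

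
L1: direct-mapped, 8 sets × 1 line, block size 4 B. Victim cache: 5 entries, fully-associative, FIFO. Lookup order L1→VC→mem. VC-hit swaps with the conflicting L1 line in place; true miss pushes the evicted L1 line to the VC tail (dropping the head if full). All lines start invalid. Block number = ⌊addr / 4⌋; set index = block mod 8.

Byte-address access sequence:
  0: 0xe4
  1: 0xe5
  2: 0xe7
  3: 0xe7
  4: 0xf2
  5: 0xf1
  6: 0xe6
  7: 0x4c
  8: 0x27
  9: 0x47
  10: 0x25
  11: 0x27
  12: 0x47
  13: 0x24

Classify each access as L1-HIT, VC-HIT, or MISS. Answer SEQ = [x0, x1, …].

  [0] addr=0xe4 blk=57 s=1: MISS | VC []
  [1] addr=0xe5 blk=57 s=1: L1-HIT | VC []
  [2] addr=0xe7 blk=57 s=1: L1-HIT | VC []
  [3] addr=0xe7 blk=57 s=1: L1-HIT | VC []
  [4] addr=0xf2 blk=60 s=4: MISS | VC []
  [5] addr=0xf1 blk=60 s=4: L1-HIT | VC []
  [6] addr=0xe6 blk=57 s=1: L1-HIT | VC []
  [7] addr=0x4c blk=19 s=3: MISS | VC []
  [8] addr=0x27 blk=9 s=1: MISS | VC [57]
  [9] addr=0x47 blk=17 s=1: MISS | VC [57, 9]
  [10] addr=0x25 blk=9 s=1: VC-HIT | VC [57, 17]
  [11] addr=0x27 blk=9 s=1: L1-HIT | VC [57, 17]
  [12] addr=0x47 blk=17 s=1: VC-HIT | VC [57, 9]
  [13] addr=0x24 blk=9 s=1: VC-HIT | VC [57, 17]

SEQ = [MISS, L1-HIT, L1-HIT, L1-HIT, MISS, L1-HIT, L1-HIT, MISS, MISS, MISS, VC-HIT, L1-HIT, VC-HIT, VC-HIT]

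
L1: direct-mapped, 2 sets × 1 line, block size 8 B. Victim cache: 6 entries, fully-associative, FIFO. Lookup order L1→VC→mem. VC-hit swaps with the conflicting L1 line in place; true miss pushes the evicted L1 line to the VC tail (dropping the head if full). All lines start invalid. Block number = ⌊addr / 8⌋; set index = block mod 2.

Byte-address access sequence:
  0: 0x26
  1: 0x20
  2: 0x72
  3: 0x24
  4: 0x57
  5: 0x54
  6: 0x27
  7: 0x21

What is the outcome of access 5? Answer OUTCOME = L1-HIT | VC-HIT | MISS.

OUTCOME = L1-HIT

0: 0x26 (blk 4, set 0) → MISS  vc=[]
1: 0x20 (blk 4, set 0) → L1-HIT  vc=[]
2: 0x72 (blk 14, set 0) → MISS  vc=[4]
3: 0x24 (blk 4, set 0) → VC-HIT  vc=[14]
4: 0x57 (blk 10, set 0) → MISS  vc=[14, 4]
5: 0x54 (blk 10, set 0) → L1-HIT  vc=[14, 4]
6: 0x27 (blk 4, set 0) → VC-HIT  vc=[14, 10]
7: 0x21 (blk 4, set 0) → L1-HIT  vc=[14, 10]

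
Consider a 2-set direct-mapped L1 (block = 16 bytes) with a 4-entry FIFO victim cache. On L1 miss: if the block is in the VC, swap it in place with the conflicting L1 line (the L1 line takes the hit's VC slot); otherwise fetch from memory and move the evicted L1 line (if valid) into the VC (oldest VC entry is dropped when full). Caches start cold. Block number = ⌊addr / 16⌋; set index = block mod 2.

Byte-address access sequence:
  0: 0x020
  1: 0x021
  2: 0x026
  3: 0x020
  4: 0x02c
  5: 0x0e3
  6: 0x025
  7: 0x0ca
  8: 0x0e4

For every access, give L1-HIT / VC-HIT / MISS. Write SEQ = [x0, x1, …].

0: 0x20 (blk 2, set 0) → MISS  vc=[]
1: 0x21 (blk 2, set 0) → L1-HIT  vc=[]
2: 0x26 (blk 2, set 0) → L1-HIT  vc=[]
3: 0x20 (blk 2, set 0) → L1-HIT  vc=[]
4: 0x2c (blk 2, set 0) → L1-HIT  vc=[]
5: 0xe3 (blk 14, set 0) → MISS  vc=[2]
6: 0x25 (blk 2, set 0) → VC-HIT  vc=[14]
7: 0xca (blk 12, set 0) → MISS  vc=[14, 2]
8: 0xe4 (blk 14, set 0) → VC-HIT  vc=[12, 2]

SEQ = [MISS, L1-HIT, L1-HIT, L1-HIT, L1-HIT, MISS, VC-HIT, MISS, VC-HIT]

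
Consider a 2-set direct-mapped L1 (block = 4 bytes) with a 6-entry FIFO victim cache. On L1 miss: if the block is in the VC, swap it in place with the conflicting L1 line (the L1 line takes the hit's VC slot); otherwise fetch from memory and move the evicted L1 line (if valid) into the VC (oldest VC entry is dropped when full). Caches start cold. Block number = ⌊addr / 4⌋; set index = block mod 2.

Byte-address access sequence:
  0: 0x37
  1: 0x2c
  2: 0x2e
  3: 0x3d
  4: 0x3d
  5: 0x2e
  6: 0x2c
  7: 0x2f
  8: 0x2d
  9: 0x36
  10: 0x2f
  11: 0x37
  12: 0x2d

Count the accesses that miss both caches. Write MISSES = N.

MISSES = 3

  [0] addr=0x37 blk=13 s=1: MISS | VC []
  [1] addr=0x2c blk=11 s=1: MISS | VC [13]
  [2] addr=0x2e blk=11 s=1: L1-HIT | VC [13]
  [3] addr=0x3d blk=15 s=1: MISS | VC [13, 11]
  [4] addr=0x3d blk=15 s=1: L1-HIT | VC [13, 11]
  [5] addr=0x2e blk=11 s=1: VC-HIT | VC [13, 15]
  [6] addr=0x2c blk=11 s=1: L1-HIT | VC [13, 15]
  [7] addr=0x2f blk=11 s=1: L1-HIT | VC [13, 15]
  [8] addr=0x2d blk=11 s=1: L1-HIT | VC [13, 15]
  [9] addr=0x36 blk=13 s=1: VC-HIT | VC [11, 15]
  [10] addr=0x2f blk=11 s=1: VC-HIT | VC [13, 15]
  [11] addr=0x37 blk=13 s=1: VC-HIT | VC [11, 15]
  [12] addr=0x2d blk=11 s=1: VC-HIT | VC [13, 15]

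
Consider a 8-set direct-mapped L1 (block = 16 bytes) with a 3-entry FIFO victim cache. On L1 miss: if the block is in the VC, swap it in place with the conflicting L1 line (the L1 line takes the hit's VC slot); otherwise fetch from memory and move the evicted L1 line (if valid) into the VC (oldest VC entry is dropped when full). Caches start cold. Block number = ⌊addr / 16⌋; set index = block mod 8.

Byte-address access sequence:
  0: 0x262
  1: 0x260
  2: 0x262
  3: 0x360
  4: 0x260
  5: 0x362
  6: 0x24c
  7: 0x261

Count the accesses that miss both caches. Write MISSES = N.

0: 0x262 (blk 38, set 6) → MISS  vc=[]
1: 0x260 (blk 38, set 6) → L1-HIT  vc=[]
2: 0x262 (blk 38, set 6) → L1-HIT  vc=[]
3: 0x360 (blk 54, set 6) → MISS  vc=[38]
4: 0x260 (blk 38, set 6) → VC-HIT  vc=[54]
5: 0x362 (blk 54, set 6) → VC-HIT  vc=[38]
6: 0x24c (blk 36, set 4) → MISS  vc=[38]
7: 0x261 (blk 38, set 6) → VC-HIT  vc=[54]

MISSES = 3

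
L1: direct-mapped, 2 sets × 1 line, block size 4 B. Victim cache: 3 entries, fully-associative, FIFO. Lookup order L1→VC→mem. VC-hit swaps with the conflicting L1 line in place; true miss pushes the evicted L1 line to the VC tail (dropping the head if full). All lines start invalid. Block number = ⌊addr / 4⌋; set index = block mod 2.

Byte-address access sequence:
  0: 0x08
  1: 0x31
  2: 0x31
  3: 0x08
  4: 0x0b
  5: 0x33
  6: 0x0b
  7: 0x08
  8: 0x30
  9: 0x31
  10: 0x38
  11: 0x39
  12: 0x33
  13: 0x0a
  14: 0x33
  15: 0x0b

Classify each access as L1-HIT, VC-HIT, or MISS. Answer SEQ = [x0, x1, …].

SEQ = [MISS, MISS, L1-HIT, VC-HIT, L1-HIT, VC-HIT, VC-HIT, L1-HIT, VC-HIT, L1-HIT, MISS, L1-HIT, VC-HIT, VC-HIT, VC-HIT, VC-HIT]

#0 0x8→b2/s0 MISS; vc=[]
#1 0x31→b12/s0 MISS; vc=[2]
#2 0x31→b12/s0 L1-HIT; vc=[2]
#3 0x8→b2/s0 VC-HIT; vc=[12]
#4 0xb→b2/s0 L1-HIT; vc=[12]
#5 0x33→b12/s0 VC-HIT; vc=[2]
#6 0xb→b2/s0 VC-HIT; vc=[12]
#7 0x8→b2/s0 L1-HIT; vc=[12]
#8 0x30→b12/s0 VC-HIT; vc=[2]
#9 0x31→b12/s0 L1-HIT; vc=[2]
#10 0x38→b14/s0 MISS; vc=[2,12]
#11 0x39→b14/s0 L1-HIT; vc=[2,12]
#12 0x33→b12/s0 VC-HIT; vc=[2,14]
#13 0xa→b2/s0 VC-HIT; vc=[12,14]
#14 0x33→b12/s0 VC-HIT; vc=[2,14]
#15 0xb→b2/s0 VC-HIT; vc=[12,14]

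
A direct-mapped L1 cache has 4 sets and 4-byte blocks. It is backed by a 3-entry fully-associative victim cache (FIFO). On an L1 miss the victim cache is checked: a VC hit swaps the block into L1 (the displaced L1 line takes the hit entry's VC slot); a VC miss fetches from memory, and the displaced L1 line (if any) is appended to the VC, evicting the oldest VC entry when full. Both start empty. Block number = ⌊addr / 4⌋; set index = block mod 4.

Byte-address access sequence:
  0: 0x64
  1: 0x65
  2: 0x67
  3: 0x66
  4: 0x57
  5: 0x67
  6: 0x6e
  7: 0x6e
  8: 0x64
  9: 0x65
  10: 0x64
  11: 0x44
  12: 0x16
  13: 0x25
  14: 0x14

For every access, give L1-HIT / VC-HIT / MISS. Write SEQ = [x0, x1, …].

SEQ = [MISS, L1-HIT, L1-HIT, L1-HIT, MISS, VC-HIT, MISS, L1-HIT, L1-HIT, L1-HIT, L1-HIT, MISS, MISS, MISS, VC-HIT]

0: 0x64 (blk 25, set 1) → MISS  vc=[]
1: 0x65 (blk 25, set 1) → L1-HIT  vc=[]
2: 0x67 (blk 25, set 1) → L1-HIT  vc=[]
3: 0x66 (blk 25, set 1) → L1-HIT  vc=[]
4: 0x57 (blk 21, set 1) → MISS  vc=[25]
5: 0x67 (blk 25, set 1) → VC-HIT  vc=[21]
6: 0x6e (blk 27, set 3) → MISS  vc=[21]
7: 0x6e (blk 27, set 3) → L1-HIT  vc=[21]
8: 0x64 (blk 25, set 1) → L1-HIT  vc=[21]
9: 0x65 (blk 25, set 1) → L1-HIT  vc=[21]
10: 0x64 (blk 25, set 1) → L1-HIT  vc=[21]
11: 0x44 (blk 17, set 1) → MISS  vc=[21, 25]
12: 0x16 (blk 5, set 1) → MISS  vc=[21, 25, 17]
13: 0x25 (blk 9, set 1) → MISS  vc=[25, 17, 5]
14: 0x14 (blk 5, set 1) → VC-HIT  vc=[25, 17, 9]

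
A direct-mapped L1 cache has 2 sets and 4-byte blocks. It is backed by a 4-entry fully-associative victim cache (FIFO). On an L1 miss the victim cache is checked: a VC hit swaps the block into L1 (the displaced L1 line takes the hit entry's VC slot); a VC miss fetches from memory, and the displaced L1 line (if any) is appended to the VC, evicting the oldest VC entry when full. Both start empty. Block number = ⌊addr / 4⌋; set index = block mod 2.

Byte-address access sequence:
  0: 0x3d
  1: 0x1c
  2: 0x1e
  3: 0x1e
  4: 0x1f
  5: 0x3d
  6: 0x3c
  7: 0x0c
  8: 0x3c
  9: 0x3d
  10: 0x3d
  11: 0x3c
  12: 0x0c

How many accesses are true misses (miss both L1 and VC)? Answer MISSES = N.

MISSES = 3

  [0] addr=0x3d blk=15 s=1: MISS | VC []
  [1] addr=0x1c blk=7 s=1: MISS | VC [15]
  [2] addr=0x1e blk=7 s=1: L1-HIT | VC [15]
  [3] addr=0x1e blk=7 s=1: L1-HIT | VC [15]
  [4] addr=0x1f blk=7 s=1: L1-HIT | VC [15]
  [5] addr=0x3d blk=15 s=1: VC-HIT | VC [7]
  [6] addr=0x3c blk=15 s=1: L1-HIT | VC [7]
  [7] addr=0xc blk=3 s=1: MISS | VC [7, 15]
  [8] addr=0x3c blk=15 s=1: VC-HIT | VC [7, 3]
  [9] addr=0x3d blk=15 s=1: L1-HIT | VC [7, 3]
  [10] addr=0x3d blk=15 s=1: L1-HIT | VC [7, 3]
  [11] addr=0x3c blk=15 s=1: L1-HIT | VC [7, 3]
  [12] addr=0xc blk=3 s=1: VC-HIT | VC [7, 15]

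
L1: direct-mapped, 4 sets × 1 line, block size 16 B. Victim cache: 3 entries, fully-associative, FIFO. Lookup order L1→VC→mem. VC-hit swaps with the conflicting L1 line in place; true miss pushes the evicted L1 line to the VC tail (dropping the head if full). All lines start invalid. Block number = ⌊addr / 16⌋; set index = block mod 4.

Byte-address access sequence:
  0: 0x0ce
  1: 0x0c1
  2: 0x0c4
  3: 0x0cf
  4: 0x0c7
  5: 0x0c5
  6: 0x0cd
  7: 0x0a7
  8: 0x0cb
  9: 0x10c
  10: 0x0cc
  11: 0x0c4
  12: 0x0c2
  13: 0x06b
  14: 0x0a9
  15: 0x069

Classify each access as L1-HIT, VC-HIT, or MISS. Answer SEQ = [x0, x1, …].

SEQ = [MISS, L1-HIT, L1-HIT, L1-HIT, L1-HIT, L1-HIT, L1-HIT, MISS, L1-HIT, MISS, VC-HIT, L1-HIT, L1-HIT, MISS, VC-HIT, VC-HIT]

#0 0xce→b12/s0 MISS; vc=[]
#1 0xc1→b12/s0 L1-HIT; vc=[]
#2 0xc4→b12/s0 L1-HIT; vc=[]
#3 0xcf→b12/s0 L1-HIT; vc=[]
#4 0xc7→b12/s0 L1-HIT; vc=[]
#5 0xc5→b12/s0 L1-HIT; vc=[]
#6 0xcd→b12/s0 L1-HIT; vc=[]
#7 0xa7→b10/s2 MISS; vc=[]
#8 0xcb→b12/s0 L1-HIT; vc=[]
#9 0x10c→b16/s0 MISS; vc=[12]
#10 0xcc→b12/s0 VC-HIT; vc=[16]
#11 0xc4→b12/s0 L1-HIT; vc=[16]
#12 0xc2→b12/s0 L1-HIT; vc=[16]
#13 0x6b→b6/s2 MISS; vc=[16,10]
#14 0xa9→b10/s2 VC-HIT; vc=[16,6]
#15 0x69→b6/s2 VC-HIT; vc=[16,10]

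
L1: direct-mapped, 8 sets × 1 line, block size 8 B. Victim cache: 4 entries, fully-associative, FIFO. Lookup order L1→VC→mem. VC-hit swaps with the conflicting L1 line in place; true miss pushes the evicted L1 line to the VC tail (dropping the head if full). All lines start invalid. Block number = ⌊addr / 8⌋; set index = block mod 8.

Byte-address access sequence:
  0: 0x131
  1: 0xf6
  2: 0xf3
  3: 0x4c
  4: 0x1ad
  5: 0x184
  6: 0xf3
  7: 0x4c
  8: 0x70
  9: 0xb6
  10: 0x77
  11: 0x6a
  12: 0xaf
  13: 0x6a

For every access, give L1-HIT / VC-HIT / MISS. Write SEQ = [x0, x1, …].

SEQ = [MISS, MISS, L1-HIT, MISS, MISS, MISS, L1-HIT, L1-HIT, MISS, MISS, VC-HIT, MISS, MISS, VC-HIT]

#0 0x131→b38/s6 MISS; vc=[]
#1 0xf6→b30/s6 MISS; vc=[38]
#2 0xf3→b30/s6 L1-HIT; vc=[38]
#3 0x4c→b9/s1 MISS; vc=[38]
#4 0x1ad→b53/s5 MISS; vc=[38]
#5 0x184→b48/s0 MISS; vc=[38]
#6 0xf3→b30/s6 L1-HIT; vc=[38]
#7 0x4c→b9/s1 L1-HIT; vc=[38]
#8 0x70→b14/s6 MISS; vc=[38,30]
#9 0xb6→b22/s6 MISS; vc=[38,30,14]
#10 0x77→b14/s6 VC-HIT; vc=[38,30,22]
#11 0x6a→b13/s5 MISS; vc=[38,30,22,53]
#12 0xaf→b21/s5 MISS; vc=[30,22,53,13]
#13 0x6a→b13/s5 VC-HIT; vc=[30,22,53,21]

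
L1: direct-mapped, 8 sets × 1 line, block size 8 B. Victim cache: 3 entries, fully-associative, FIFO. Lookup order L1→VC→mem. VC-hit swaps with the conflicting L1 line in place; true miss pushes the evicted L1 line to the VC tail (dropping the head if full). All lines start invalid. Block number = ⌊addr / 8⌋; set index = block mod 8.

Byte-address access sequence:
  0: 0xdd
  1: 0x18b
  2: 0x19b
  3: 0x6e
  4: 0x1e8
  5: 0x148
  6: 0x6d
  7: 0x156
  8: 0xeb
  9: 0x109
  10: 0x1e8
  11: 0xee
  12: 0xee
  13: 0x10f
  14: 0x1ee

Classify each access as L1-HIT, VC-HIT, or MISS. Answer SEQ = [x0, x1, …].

  [0] addr=0xdd blk=27 s=3: MISS | VC []
  [1] addr=0x18b blk=49 s=1: MISS | VC []
  [2] addr=0x19b blk=51 s=3: MISS | VC [27]
  [3] addr=0x6e blk=13 s=5: MISS | VC [27]
  [4] addr=0x1e8 blk=61 s=5: MISS | VC [27, 13]
  [5] addr=0x148 blk=41 s=1: MISS | VC [27, 13, 49]
  [6] addr=0x6d blk=13 s=5: VC-HIT | VC [27, 61, 49]
  [7] addr=0x156 blk=42 s=2: MISS | VC [27, 61, 49]
  [8] addr=0xeb blk=29 s=5: MISS | VC [61, 49, 13]
  [9] addr=0x109 blk=33 s=1: MISS | VC [49, 13, 41]
  [10] addr=0x1e8 blk=61 s=5: MISS | VC [13, 41, 29]
  [11] addr=0xee blk=29 s=5: VC-HIT | VC [13, 41, 61]
  [12] addr=0xee blk=29 s=5: L1-HIT | VC [13, 41, 61]
  [13] addr=0x10f blk=33 s=1: L1-HIT | VC [13, 41, 61]
  [14] addr=0x1ee blk=61 s=5: VC-HIT | VC [13, 41, 29]

SEQ = [MISS, MISS, MISS, MISS, MISS, MISS, VC-HIT, MISS, MISS, MISS, MISS, VC-HIT, L1-HIT, L1-HIT, VC-HIT]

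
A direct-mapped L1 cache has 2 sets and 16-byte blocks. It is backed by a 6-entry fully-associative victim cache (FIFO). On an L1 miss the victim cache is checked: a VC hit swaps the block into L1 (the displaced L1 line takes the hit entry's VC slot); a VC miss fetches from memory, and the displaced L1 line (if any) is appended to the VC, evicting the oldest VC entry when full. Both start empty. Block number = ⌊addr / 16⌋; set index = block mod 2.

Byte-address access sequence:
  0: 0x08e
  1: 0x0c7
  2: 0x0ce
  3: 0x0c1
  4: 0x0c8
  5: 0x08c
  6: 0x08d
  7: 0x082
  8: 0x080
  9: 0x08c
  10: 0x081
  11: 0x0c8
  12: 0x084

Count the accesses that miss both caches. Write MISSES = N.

MISSES = 2

#0 0x8e→b8/s0 MISS; vc=[]
#1 0xc7→b12/s0 MISS; vc=[8]
#2 0xce→b12/s0 L1-HIT; vc=[8]
#3 0xc1→b12/s0 L1-HIT; vc=[8]
#4 0xc8→b12/s0 L1-HIT; vc=[8]
#5 0x8c→b8/s0 VC-HIT; vc=[12]
#6 0x8d→b8/s0 L1-HIT; vc=[12]
#7 0x82→b8/s0 L1-HIT; vc=[12]
#8 0x80→b8/s0 L1-HIT; vc=[12]
#9 0x8c→b8/s0 L1-HIT; vc=[12]
#10 0x81→b8/s0 L1-HIT; vc=[12]
#11 0xc8→b12/s0 VC-HIT; vc=[8]
#12 0x84→b8/s0 VC-HIT; vc=[12]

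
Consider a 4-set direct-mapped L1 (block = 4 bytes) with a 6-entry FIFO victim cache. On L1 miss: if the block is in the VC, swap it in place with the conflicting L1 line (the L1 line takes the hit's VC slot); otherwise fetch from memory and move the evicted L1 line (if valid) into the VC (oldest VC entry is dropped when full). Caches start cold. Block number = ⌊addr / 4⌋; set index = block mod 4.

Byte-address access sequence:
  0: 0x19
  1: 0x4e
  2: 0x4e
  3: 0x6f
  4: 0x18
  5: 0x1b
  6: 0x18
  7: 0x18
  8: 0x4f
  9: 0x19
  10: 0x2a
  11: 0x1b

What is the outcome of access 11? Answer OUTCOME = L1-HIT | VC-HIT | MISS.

#0 0x19→b6/s2 MISS; vc=[]
#1 0x4e→b19/s3 MISS; vc=[]
#2 0x4e→b19/s3 L1-HIT; vc=[]
#3 0x6f→b27/s3 MISS; vc=[19]
#4 0x18→b6/s2 L1-HIT; vc=[19]
#5 0x1b→b6/s2 L1-HIT; vc=[19]
#6 0x18→b6/s2 L1-HIT; vc=[19]
#7 0x18→b6/s2 L1-HIT; vc=[19]
#8 0x4f→b19/s3 VC-HIT; vc=[27]
#9 0x19→b6/s2 L1-HIT; vc=[27]
#10 0x2a→b10/s2 MISS; vc=[27,6]
#11 0x1b→b6/s2 VC-HIT; vc=[27,10]

OUTCOME = VC-HIT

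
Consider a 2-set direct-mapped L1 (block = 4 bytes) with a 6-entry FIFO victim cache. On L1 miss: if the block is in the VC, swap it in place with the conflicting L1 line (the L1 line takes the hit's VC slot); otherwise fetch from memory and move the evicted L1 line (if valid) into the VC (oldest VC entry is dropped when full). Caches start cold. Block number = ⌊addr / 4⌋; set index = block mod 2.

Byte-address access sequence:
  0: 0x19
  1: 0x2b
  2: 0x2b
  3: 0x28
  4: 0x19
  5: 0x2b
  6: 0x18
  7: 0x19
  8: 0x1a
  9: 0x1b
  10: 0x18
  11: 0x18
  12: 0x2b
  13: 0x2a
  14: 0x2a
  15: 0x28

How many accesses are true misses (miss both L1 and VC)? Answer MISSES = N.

#0 0x19→b6/s0 MISS; vc=[]
#1 0x2b→b10/s0 MISS; vc=[6]
#2 0x2b→b10/s0 L1-HIT; vc=[6]
#3 0x28→b10/s0 L1-HIT; vc=[6]
#4 0x19→b6/s0 VC-HIT; vc=[10]
#5 0x2b→b10/s0 VC-HIT; vc=[6]
#6 0x18→b6/s0 VC-HIT; vc=[10]
#7 0x19→b6/s0 L1-HIT; vc=[10]
#8 0x1a→b6/s0 L1-HIT; vc=[10]
#9 0x1b→b6/s0 L1-HIT; vc=[10]
#10 0x18→b6/s0 L1-HIT; vc=[10]
#11 0x18→b6/s0 L1-HIT; vc=[10]
#12 0x2b→b10/s0 VC-HIT; vc=[6]
#13 0x2a→b10/s0 L1-HIT; vc=[6]
#14 0x2a→b10/s0 L1-HIT; vc=[6]
#15 0x28→b10/s0 L1-HIT; vc=[6]

MISSES = 2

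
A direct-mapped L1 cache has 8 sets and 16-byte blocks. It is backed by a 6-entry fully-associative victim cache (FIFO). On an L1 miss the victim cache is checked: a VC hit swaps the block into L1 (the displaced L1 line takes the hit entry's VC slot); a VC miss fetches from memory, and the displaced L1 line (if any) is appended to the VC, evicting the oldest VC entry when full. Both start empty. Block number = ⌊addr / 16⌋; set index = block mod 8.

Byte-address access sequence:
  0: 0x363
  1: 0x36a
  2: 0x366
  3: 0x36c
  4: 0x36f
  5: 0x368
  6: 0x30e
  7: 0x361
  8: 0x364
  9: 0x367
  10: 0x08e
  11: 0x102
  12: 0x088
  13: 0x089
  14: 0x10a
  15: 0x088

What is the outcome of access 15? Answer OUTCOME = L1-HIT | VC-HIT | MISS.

0: 0x363 (blk 54, set 6) → MISS  vc=[]
1: 0x36a (blk 54, set 6) → L1-HIT  vc=[]
2: 0x366 (blk 54, set 6) → L1-HIT  vc=[]
3: 0x36c (blk 54, set 6) → L1-HIT  vc=[]
4: 0x36f (blk 54, set 6) → L1-HIT  vc=[]
5: 0x368 (blk 54, set 6) → L1-HIT  vc=[]
6: 0x30e (blk 48, set 0) → MISS  vc=[]
7: 0x361 (blk 54, set 6) → L1-HIT  vc=[]
8: 0x364 (blk 54, set 6) → L1-HIT  vc=[]
9: 0x367 (blk 54, set 6) → L1-HIT  vc=[]
10: 0x8e (blk 8, set 0) → MISS  vc=[48]
11: 0x102 (blk 16, set 0) → MISS  vc=[48, 8]
12: 0x88 (blk 8, set 0) → VC-HIT  vc=[48, 16]
13: 0x89 (blk 8, set 0) → L1-HIT  vc=[48, 16]
14: 0x10a (blk 16, set 0) → VC-HIT  vc=[48, 8]
15: 0x88 (blk 8, set 0) → VC-HIT  vc=[48, 16]

OUTCOME = VC-HIT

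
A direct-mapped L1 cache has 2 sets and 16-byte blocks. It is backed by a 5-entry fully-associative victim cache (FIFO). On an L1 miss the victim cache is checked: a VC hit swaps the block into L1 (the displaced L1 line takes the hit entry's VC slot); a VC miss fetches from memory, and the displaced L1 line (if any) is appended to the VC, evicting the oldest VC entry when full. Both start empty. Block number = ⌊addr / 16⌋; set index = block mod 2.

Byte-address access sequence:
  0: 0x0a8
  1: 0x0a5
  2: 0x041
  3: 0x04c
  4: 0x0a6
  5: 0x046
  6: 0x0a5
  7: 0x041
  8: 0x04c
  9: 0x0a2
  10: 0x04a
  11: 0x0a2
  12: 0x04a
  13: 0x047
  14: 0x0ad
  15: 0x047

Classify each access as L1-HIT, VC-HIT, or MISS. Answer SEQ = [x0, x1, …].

#0 0xa8→b10/s0 MISS; vc=[]
#1 0xa5→b10/s0 L1-HIT; vc=[]
#2 0x41→b4/s0 MISS; vc=[10]
#3 0x4c→b4/s0 L1-HIT; vc=[10]
#4 0xa6→b10/s0 VC-HIT; vc=[4]
#5 0x46→b4/s0 VC-HIT; vc=[10]
#6 0xa5→b10/s0 VC-HIT; vc=[4]
#7 0x41→b4/s0 VC-HIT; vc=[10]
#8 0x4c→b4/s0 L1-HIT; vc=[10]
#9 0xa2→b10/s0 VC-HIT; vc=[4]
#10 0x4a→b4/s0 VC-HIT; vc=[10]
#11 0xa2→b10/s0 VC-HIT; vc=[4]
#12 0x4a→b4/s0 VC-HIT; vc=[10]
#13 0x47→b4/s0 L1-HIT; vc=[10]
#14 0xad→b10/s0 VC-HIT; vc=[4]
#15 0x47→b4/s0 VC-HIT; vc=[10]

SEQ = [MISS, L1-HIT, MISS, L1-HIT, VC-HIT, VC-HIT, VC-HIT, VC-HIT, L1-HIT, VC-HIT, VC-HIT, VC-HIT, VC-HIT, L1-HIT, VC-HIT, VC-HIT]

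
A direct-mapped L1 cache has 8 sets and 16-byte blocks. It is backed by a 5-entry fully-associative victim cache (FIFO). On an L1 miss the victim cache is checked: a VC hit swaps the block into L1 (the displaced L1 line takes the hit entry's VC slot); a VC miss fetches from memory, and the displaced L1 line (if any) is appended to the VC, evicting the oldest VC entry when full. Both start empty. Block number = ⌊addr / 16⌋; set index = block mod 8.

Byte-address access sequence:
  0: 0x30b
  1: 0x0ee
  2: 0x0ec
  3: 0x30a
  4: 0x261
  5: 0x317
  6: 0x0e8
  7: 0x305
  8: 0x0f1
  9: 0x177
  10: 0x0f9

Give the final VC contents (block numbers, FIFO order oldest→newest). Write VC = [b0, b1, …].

  [0] addr=0x30b blk=48 s=0: MISS | VC []
  [1] addr=0xee blk=14 s=6: MISS | VC []
  [2] addr=0xec blk=14 s=6: L1-HIT | VC []
  [3] addr=0x30a blk=48 s=0: L1-HIT | VC []
  [4] addr=0x261 blk=38 s=6: MISS | VC [14]
  [5] addr=0x317 blk=49 s=1: MISS | VC [14]
  [6] addr=0xe8 blk=14 s=6: VC-HIT | VC [38]
  [7] addr=0x305 blk=48 s=0: L1-HIT | VC [38]
  [8] addr=0xf1 blk=15 s=7: MISS | VC [38]
  [9] addr=0x177 blk=23 s=7: MISS | VC [38, 15]
  [10] addr=0xf9 blk=15 s=7: VC-HIT | VC [38, 23]

VC = [38, 23]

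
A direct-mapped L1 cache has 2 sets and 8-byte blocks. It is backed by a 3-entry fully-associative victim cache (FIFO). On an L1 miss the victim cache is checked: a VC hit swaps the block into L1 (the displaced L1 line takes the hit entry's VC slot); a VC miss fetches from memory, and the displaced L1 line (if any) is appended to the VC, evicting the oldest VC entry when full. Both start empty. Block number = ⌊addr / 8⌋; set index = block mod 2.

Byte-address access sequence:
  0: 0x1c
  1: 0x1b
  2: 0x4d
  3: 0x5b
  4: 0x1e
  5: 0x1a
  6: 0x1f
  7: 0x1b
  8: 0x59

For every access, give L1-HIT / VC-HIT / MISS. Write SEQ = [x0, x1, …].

SEQ = [MISS, L1-HIT, MISS, MISS, VC-HIT, L1-HIT, L1-HIT, L1-HIT, VC-HIT]

0: 0x1c (blk 3, set 1) → MISS  vc=[]
1: 0x1b (blk 3, set 1) → L1-HIT  vc=[]
2: 0x4d (blk 9, set 1) → MISS  vc=[3]
3: 0x5b (blk 11, set 1) → MISS  vc=[3, 9]
4: 0x1e (blk 3, set 1) → VC-HIT  vc=[11, 9]
5: 0x1a (blk 3, set 1) → L1-HIT  vc=[11, 9]
6: 0x1f (blk 3, set 1) → L1-HIT  vc=[11, 9]
7: 0x1b (blk 3, set 1) → L1-HIT  vc=[11, 9]
8: 0x59 (blk 11, set 1) → VC-HIT  vc=[3, 9]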